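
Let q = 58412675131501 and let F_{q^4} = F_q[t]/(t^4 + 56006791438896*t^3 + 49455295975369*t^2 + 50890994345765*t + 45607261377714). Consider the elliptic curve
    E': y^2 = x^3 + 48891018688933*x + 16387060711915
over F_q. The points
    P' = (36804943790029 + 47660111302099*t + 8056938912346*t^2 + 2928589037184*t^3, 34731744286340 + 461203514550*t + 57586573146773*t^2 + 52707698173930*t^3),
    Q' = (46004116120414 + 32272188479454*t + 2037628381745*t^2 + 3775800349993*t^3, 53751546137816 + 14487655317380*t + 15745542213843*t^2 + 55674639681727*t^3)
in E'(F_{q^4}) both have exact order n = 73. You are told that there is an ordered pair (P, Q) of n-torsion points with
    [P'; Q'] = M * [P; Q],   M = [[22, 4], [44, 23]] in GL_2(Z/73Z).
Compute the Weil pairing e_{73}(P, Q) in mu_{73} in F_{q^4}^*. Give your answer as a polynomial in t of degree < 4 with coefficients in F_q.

54144029935151 + 11843557748285*t + 22136354113260*t^2 + 27564688472913*t^3

The 73-Weil pairing on E[73] over F_{58412675131501} is alternating-bilinear: e_{73}(P',Q') = e_{73}(P,Q)^det(M).
det(M) mod 73 = 38; its inverse in (Z/73)^* is 25 (check: 38*25 mod 73 = 1).
Run Miller on y^2=x^3+48891018688933*x+16387060711915 over F_{58412675131501}: ladder 1001001 (7 bits); e = f_P(D_Q)/f_Q(D_P).
The quotient is 457883640313 + 57892750360100*t + 2212964084306*t^2 + 15138416302951*t^3.
(457883640313 + 57892750360100*t + 2212964084306*t^2 + 15138416302951*t^3)^{25} mod (58412675131501,f) = 54144029935151 + 11843557748285*t + 22136354113260*t^2 + 27564688472913*t^3.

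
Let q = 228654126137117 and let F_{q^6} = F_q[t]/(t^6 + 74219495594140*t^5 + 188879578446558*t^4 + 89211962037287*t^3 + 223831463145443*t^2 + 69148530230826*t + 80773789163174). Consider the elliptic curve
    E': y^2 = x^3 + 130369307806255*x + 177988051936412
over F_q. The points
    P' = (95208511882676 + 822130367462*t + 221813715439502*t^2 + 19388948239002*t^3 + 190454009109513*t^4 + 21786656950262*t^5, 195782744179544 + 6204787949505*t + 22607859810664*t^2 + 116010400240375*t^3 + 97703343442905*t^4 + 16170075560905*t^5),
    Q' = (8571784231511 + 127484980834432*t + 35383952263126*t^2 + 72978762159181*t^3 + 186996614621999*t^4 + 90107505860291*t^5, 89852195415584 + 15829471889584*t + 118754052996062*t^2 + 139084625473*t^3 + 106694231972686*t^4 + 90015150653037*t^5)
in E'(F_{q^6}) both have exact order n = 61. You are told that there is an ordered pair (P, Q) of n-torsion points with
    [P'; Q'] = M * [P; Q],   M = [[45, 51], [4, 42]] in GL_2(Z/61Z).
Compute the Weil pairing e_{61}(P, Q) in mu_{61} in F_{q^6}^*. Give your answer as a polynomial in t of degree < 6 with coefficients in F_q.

81980741335683 + 147908799077216*t + 128364285232987*t^2 + 197170940635351*t^3 + 42472419338867*t^4 + 176639048803232*t^5

The 61-Weil pairing on E[61] over F_{228654126137117} is alternating-bilinear: e_{61}(P',Q') = e_{61}(P,Q)^det(M).
So e_{61}(P,Q) = e_{61}(P',Q')^{36}, since 39*36 = 1 mod 61.
Double-and-add over 111101: 6-1 doublings, 5-1 additions; each step l_{T,T}/v_{2T} or l_{T,P'}/v at Q'+S for random S.
Miller gives e_{61}(P',Q') = 110769509479286 + 196557040391775*t + 40745282767950*t^2 + 33156628095297*t^3 + 45849649000197*t^4 + 181082863923585*t^5 in F_{228654126137117^6}.
Finally e_{61}(P,Q) = 81980741335683 + 147908799077216*t + 128364285232987*t^2 + 197170940635351*t^3 + 42472419338867*t^4 + 176639048803232*t^5.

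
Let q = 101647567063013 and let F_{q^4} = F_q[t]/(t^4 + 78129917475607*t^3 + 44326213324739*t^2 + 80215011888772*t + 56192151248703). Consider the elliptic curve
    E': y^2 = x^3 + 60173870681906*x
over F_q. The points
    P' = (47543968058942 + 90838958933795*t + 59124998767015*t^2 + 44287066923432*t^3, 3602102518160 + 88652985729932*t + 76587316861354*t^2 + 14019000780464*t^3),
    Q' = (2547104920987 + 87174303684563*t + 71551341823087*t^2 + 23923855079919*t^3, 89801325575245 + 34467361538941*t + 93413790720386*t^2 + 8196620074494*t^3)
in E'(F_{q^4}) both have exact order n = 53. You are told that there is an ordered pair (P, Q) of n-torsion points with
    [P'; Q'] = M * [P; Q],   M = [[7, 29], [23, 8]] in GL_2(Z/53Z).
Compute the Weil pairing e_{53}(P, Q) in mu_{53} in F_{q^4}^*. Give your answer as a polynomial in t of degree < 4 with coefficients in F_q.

14122688865622 + 60436090862956*t + 49099384807343*t^2 + 76295727819899*t^3

The 53-Weil pairing on E[53] over F_{101647567063013} is alternating-bilinear: e_{53}(P',Q') = e_{53}(P,Q)^det(M).
So e_{53}(P,Q) = e_{53}(P',Q')^{17}, since 25*17 = 1 mod 53.
Build f_{53,P'} and f_{53,Q'} via the 6-bit ladder of 53=110101_2; evaluate at shifted divisors; quotient in F_{101647567063013^4}.
e_{53}(P',Q') = 24172696422577 + 98931655857381*t + 44665417295632*t^2 + 11157170120864*t^3.
e_{53}(P,Q) = (24172696422577 + 98931655857381*t + 44665417295632*t^2 + 11157170120864*t^3)^{17} = 14122688865622 + 60436090862956*t + 49099384807343*t^2 + 76295727819899*t^3.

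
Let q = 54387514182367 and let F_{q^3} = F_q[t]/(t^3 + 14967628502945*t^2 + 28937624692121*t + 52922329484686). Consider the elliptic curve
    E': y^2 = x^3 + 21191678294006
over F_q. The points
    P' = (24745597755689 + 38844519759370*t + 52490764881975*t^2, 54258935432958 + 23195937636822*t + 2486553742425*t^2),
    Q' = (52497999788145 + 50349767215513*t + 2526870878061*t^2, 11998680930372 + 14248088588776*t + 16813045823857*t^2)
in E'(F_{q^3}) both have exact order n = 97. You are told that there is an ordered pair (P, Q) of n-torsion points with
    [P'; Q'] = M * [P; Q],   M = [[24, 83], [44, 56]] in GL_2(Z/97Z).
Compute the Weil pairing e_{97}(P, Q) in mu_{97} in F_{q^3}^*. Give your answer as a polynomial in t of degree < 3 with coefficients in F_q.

Under M = [[24,83],[44,56]] in GL_2(Z/97), e_{97}(P',Q') = e_{97}(P,Q)^(24*56-83*44 mod 97).
24*56 - 83*44 = -2308; reduced mod 97: det = 20, inverse 34.
Miller loop for e_{97} over F_{54387514182367^3}: bits of 97 = 1100001; 6 double steps + 2 add steps, l/v at each.
So e_{97}(P',Q') = 7480241786783 + 12504440076915*t + 44326275380658*t^2.
e_{97}(P,Q) = (7480241786783 + 12504440076915*t + 44326275380658*t^2)^{34} = 16628212200366 + 17067386054632*t + 25938908437520*t^2.

16628212200366 + 17067386054632*t + 25938908437520*t^2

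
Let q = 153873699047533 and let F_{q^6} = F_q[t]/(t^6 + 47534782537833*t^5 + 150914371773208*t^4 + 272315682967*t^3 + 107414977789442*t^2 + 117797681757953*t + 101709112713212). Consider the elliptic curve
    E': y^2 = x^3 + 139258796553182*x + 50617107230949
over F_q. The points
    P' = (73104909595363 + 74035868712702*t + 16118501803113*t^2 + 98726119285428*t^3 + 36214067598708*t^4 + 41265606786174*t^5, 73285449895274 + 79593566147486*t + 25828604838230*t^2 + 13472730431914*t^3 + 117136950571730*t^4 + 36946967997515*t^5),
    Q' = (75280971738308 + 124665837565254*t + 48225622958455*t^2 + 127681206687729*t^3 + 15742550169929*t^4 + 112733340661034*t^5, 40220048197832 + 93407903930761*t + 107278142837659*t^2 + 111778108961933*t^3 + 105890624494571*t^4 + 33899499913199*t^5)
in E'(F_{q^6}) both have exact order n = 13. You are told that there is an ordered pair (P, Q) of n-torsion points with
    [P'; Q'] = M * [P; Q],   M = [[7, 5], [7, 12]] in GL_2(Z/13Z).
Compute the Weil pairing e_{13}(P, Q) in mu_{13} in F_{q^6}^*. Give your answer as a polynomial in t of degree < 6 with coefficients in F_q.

135057251787763 + 5701532755718*t + 29437592081347*t^2 + 43092187422411*t^3 + 130056207519987*t^4 + 8926875659853*t^5

e_{13}(aP+bQ,cP+dQ) = e_{13}(P,Q)^(ad-bc); with (a,b,c,d)=(7,5,7,12) this gives the det-13 law.
So e_{13}(P,Q) = e_{13}(P',Q')^{4}, since 10*4 = 1 mod 13.
4-bit Miller (1101) on E'/F_{153873699047533} with a'=139258796553182, b'=50617107230949: accumulate tangent/chord ratios at Q'+S and P'+S'.
The quotient is 5940225703777 + 113245337076096*t + 95786267415579*t^2 + 145454194312355*t^3 + 53189062048898*t^4 + 136426702230598*t^5.
Raise to 4: e(P,Q) = 135057251787763 + 5701532755718*t + 29437592081347*t^2 + 43092187422411*t^3 + 130056207519987*t^4 + 8926875659853*t^5 in mu_{13}.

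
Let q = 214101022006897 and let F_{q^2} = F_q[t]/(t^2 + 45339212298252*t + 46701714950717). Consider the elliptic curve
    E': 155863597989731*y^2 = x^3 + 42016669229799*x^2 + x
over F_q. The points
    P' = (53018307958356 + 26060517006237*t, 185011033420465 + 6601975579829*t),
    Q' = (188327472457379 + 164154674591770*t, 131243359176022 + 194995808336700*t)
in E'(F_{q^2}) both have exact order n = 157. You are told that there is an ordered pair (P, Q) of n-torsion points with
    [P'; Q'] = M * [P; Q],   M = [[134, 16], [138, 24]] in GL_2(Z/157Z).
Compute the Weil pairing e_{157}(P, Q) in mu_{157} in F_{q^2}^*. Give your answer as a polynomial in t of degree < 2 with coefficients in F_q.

Alternating bilinearity on E[157] (values in mu_{157} in F_{214101022006897^2}) gives e(P',Q') = e(P,Q)^det(M).
det(M) mod 157 = 66; its inverse in (Z/157)^* is 69 (check: 66*69 mod 157 = 1).
Set x_W=36425003205283*u+49047981498923, y_W=36425003205283*v; then E': y_W^2=x_W^3+3477615165073*x_W+149733791963228.
8-bit Miller (10011101) on E'/F_{214101022006897} with a'=3477615165073, b'=149733791963228: accumulate tangent/chord ratios at Q'+S and P'+S'.
Result: e(P',Q') = 203761886062509 + 145098651341674*t.
Finally e_{157}(P,Q) = 40464348023974 + 13600182772693*t.

40464348023974 + 13600182772693*t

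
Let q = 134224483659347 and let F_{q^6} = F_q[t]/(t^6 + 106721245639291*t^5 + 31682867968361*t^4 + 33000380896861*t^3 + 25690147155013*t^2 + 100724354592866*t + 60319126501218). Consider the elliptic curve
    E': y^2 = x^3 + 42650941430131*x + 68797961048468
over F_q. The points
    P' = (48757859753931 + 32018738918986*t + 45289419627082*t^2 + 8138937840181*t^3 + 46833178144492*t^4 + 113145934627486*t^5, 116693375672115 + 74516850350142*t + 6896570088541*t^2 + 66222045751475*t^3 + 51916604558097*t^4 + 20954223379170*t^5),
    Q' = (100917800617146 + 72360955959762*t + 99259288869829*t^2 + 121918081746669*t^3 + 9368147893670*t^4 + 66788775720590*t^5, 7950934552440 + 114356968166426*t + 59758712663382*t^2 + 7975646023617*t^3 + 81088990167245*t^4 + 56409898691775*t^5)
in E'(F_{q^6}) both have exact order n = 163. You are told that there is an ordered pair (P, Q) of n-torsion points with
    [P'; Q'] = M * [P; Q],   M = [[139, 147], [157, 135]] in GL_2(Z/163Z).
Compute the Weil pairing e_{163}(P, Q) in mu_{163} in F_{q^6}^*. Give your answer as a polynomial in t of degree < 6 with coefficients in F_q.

19477997591385 + 63106952466554*t + 4485256527168*t^2 + 22667131611995*t^3 + 59215833954959*t^4 + 43868776687587*t^5

The 163-Weil pairing on E[163] over F_{134224483659347} is alternating-bilinear: e_{163}(P',Q') = e_{163}(P,Q)^det(M).
So e_{163}(P,Q) = e_{163}(P',Q')^{15}, since 87*15 = 1 mod 163.
8-bit Miller (10100011) on E'/F_{134224483659347} with a'=42650941430131, b'=68797961048468: accumulate tangent/chord ratios at Q'+S and P'+S'.
The quotient is 99082546058307 + 111519910439121*t + 120994328046830*t^2 + 113355156915884*t^3 + 129048721773794*t^4 + 17444834418660*t^5.
Hence e(P,Q) = 19477997591385 + 63106952466554*t + 4485256527168*t^2 + 22667131611995*t^3 + 59215833954959*t^4 + 43868776687587*t^5 in F_{134224483659347^6}^*.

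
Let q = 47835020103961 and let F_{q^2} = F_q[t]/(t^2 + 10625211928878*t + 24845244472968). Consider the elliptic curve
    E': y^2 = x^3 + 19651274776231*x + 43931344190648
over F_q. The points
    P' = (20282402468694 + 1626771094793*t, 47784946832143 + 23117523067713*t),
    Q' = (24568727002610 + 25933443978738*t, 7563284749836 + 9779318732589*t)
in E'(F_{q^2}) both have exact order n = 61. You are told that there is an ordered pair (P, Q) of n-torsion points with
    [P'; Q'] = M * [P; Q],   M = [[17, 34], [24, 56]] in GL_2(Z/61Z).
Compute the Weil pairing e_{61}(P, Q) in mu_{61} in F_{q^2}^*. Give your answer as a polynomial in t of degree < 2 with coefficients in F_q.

Since e_{61}(P,P)=e_{61}(Q,Q)=1 and e_{61}(Q,P)=e_{61}(P,Q)^{-1}, expanding e_{61}(17*P + 34*Q,24*P + 56*Q) leaves e(P,Q)^det(M).
Hence e(P,Q) = e(P',Q')^{48} where 48 = 14^{-1} mod 61.
Double-and-add over 111101: 6-1 doublings, 5-1 additions; each step l_{T,T}/v_{2T} or l_{T,P'}/v at Q'+S for random S.
Miller gives e_{61}(P',Q') = 2872390431322 + 17728194748140*t in F_{47835020103961^2}.
(2872390431322 + 17728194748140*t)^{48} mod (47835020103961,f) = 44542621890877 + 42371730118194*t.

44542621890877 + 42371730118194*t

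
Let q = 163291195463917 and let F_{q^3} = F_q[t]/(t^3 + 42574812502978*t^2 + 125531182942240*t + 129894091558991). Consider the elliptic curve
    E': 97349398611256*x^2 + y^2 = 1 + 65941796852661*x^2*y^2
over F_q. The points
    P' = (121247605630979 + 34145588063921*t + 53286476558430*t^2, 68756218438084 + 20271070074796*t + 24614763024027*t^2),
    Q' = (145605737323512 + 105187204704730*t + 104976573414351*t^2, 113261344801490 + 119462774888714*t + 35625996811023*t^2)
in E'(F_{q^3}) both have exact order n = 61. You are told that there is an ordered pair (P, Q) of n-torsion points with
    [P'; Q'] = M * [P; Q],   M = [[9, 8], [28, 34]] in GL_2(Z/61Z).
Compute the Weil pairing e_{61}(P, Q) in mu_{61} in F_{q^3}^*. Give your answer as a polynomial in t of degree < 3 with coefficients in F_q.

141532758352613 + 27466402053162*t + 89383560910261*t^2

e_{61} is bilinear + alternating on E[61], so e_{61}(9*P + 8*Q, 28*P + 34*Q) = e_{61}(P,Q)^(9*34-8*28).
det(M) mod 61 = 21; its inverse in (Z/61)^* is 32 (check: 21*32 mod 61 = 1).
Edwards a_E,d_E -> Montgomery A=0,B=67898025358335 -> Weierstrass 155970660342608,0 via alpha=0,beta=48674699305628.
Build f_{61,P'} and f_{61,Q'} via the 6-bit ladder of 61=111101_2; evaluate at shifted divisors; quotient in F_{163291195463917^3}.
The quotient is 25906331355442 + 86530286713417*t + 148839154924146*t^2.
Hence e(P,Q) = 141532758352613 + 27466402053162*t + 89383560910261*t^2 in F_{163291195463917^3}^*.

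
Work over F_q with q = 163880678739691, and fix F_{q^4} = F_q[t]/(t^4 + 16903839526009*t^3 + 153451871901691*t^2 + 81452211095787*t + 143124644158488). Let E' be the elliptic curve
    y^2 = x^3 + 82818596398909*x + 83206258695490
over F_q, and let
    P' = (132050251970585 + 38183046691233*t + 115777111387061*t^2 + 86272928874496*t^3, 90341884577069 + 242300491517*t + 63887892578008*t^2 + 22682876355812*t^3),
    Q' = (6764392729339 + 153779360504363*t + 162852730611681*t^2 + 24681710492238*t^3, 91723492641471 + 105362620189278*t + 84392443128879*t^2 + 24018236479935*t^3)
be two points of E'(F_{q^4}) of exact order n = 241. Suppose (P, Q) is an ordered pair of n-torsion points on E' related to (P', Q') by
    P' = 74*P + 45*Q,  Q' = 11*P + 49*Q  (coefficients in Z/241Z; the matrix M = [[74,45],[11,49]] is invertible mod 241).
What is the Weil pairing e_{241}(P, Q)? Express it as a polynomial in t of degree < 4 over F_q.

117523226559542 + 155542835762243*t + 14806357758601*t^2 + 91096220620304*t^3

e_{241} is bilinear + alternating on E[241], so e_{241}(74*P + 45*Q, 11*P + 49*Q) = e_{241}(P,Q)^(74*49-45*11).
74*49 - 45*11 = 3131; reduced mod 241: det = 239, inverse 120.
Run Miller on y^2=x^3+82818596398909*x+83206258695490 over F_{163880678739691}: ladder 11110001 (8 bits); e = f_P(D_Q)/f_Q(D_P).
Miller gives e_{241}(P',Q') = 43470585332604 + 85091853422220*t + 132712663122750*t^2 + 83987843067611*t^3 in F_{163880678739691^4}.
Finally e_{241}(P,Q) = 117523226559542 + 155542835762243*t + 14806357758601*t^2 + 91096220620304*t^3.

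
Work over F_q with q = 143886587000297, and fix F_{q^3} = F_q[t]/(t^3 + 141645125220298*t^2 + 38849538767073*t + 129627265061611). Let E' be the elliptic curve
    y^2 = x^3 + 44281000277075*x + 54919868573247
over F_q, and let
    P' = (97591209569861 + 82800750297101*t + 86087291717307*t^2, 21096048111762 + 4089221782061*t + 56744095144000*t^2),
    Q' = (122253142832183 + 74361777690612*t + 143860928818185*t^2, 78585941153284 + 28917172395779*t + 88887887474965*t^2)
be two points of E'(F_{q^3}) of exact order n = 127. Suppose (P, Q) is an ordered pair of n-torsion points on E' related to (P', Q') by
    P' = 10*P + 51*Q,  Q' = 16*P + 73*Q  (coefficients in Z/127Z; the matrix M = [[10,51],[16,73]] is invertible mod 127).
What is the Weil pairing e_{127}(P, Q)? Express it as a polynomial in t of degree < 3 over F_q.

33045307964780 + 79552956477440*t + 19822936074201*t^2

e_{127}(aP+bQ,cP+dQ) = e_{127}(P,Q)^(ad-bc); with (a,b,c,d)=(10,51,16,73) this gives the det-127 law.
Inverting 41 mod 127: 31. Thus e_{127}(P,Q) = e(P',Q')^{31}.
Miller loop for e_{127} over F_{143886587000297^3}: bits of 127 = 1111111; 6 double steps + 6 add steps, l/v at each.
So e_{127}(P',Q') = 104293227021812 + 54041623172620*t + 55290744412809*t^2.
Hence e(P,Q) = 33045307964780 + 79552956477440*t + 19822936074201*t^2 in F_{143886587000297^3}^*.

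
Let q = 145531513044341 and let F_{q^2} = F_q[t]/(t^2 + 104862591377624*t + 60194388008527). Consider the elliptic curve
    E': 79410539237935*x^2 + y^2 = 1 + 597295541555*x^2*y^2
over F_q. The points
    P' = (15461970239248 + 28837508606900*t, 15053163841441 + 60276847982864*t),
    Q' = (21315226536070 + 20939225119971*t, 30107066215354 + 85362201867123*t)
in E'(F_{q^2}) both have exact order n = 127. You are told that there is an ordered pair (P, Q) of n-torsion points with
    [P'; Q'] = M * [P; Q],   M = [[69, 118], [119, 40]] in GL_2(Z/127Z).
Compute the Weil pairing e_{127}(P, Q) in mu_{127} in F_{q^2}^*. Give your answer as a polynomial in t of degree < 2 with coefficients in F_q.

e_{127} is bilinear + alternating on E[127], so e_{127}(69*P + 118*Q, 119*P + 40*Q) = e_{127}(P,Q)^(69*40-118*119).
69*40 - 118*119 = -11282; reduced mod 127: det = 21, inverse 121.
Edwards->Montgomery: u=(1+y)/(1-y), v=u/x -> 19422943602149v^2=u^3+134006118203806u^2+u; then x_W=19703310924095u+13334639129915: y^2=x^3+81553894535025*x+85665864611021.
Miller loop for e_{127} over F_{145531513044341^2}: bits of 127 = 1111111; 6 double steps + 6 add steps, l/v at each.
f_P(D_Q)/f_Q(D_P) = 2984446519695 + 6276408080265*t.
Finally e_{127}(P,Q) = 7460833266437 + 17248378306967*t.

7460833266437 + 17248378306967*t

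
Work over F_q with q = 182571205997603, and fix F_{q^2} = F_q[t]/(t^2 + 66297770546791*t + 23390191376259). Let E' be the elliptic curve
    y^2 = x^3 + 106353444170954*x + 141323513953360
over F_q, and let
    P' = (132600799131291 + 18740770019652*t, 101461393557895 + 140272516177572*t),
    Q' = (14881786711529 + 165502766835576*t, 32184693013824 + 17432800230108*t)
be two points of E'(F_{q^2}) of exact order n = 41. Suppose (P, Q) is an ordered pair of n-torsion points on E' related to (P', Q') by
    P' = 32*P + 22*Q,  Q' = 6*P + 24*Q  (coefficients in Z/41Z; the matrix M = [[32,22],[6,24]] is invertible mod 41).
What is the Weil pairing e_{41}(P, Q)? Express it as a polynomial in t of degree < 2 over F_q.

139311797566523 + 40425808751566*t

e_{41} is bilinear + alternating on E[41], so e_{41}(32*P + 22*Q, 6*P + 24*Q) = e_{41}(P,Q)^(32*24-22*6).
Inverting 21 mod 41: 2. Thus e_{41}(P,Q) = e(P',Q')^{2}.
Double-and-add over 101001: 6-1 doublings, 3-1 additions; each step l_{T,T}/v_{2T} or l_{T,P'}/v at Q'+S for random S.
Result: e(P',Q') = 126386810994844 + 172426892404458*t.
Hence e(P,Q) = 139311797566523 + 40425808751566*t in F_{182571205997603^2}^*.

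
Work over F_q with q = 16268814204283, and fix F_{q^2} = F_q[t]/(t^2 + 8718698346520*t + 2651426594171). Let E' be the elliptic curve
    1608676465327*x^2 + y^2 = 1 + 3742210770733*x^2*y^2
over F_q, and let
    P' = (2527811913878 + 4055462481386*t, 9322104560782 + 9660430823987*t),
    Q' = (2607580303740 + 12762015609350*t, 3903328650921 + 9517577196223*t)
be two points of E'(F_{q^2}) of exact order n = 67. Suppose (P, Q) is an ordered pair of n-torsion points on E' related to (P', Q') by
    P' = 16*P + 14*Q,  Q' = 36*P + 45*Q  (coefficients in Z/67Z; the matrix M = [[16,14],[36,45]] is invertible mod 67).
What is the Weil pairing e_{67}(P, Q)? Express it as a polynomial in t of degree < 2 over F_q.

265855587814 + 9361491935710*t

e_{67}(aP+bQ,cP+dQ) = e_{67}(P,Q)^(ad-bc); with (a,b,c,d)=(16,14,36,45) this gives the det-67 law.
Inverting 15 mod 67: 9. Thus e_{67}(P,Q) = e(P',Q')^{9}.
Edwards a_E,d_E -> Montgomery A=9296162317556,B=2094100999481 -> Weierstrass 14750915695668,4418114229796 via alpha=11737690675532,beta=7601023525790.
n = 67 = (1000011)_2 (7 bits, wt 3); accumulate f_{67,P'}(Q'+S)/f_{67,P'}(S) along the 6-step ladder.
f_P(D_Q)/f_Q(D_P) = 6653058782469 + 13749953982269*t.
e_{67}(P,Q) = (6653058782469 + 13749953982269*t)^{9} = 265855587814 + 9361491935710*t.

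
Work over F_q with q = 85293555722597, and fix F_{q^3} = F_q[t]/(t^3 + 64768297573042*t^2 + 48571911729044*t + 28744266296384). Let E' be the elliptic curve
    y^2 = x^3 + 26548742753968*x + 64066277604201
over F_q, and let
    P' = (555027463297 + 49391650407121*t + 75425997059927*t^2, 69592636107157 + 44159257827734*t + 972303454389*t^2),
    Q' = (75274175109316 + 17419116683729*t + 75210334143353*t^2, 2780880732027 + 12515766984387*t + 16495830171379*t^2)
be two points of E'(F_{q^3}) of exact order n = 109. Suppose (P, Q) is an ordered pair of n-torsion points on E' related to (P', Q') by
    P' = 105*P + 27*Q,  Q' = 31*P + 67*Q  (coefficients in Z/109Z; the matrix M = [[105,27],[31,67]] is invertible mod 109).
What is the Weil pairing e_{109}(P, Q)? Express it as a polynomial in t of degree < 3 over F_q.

13150771964412 + 65473174511216*t + 85224825318799*t^2

e_{109} is bilinear + alternating on E[109], so e_{109}(105*P + 27*Q, 31*P + 67*Q) = e_{109}(P,Q)^(105*67-27*31).
So e_{109}(P,Q) = e_{109}(P',Q')^{29}, since 94*29 = 1 mod 109.
n = 109 = (1101101)_2 (7 bits, wt 5); accumulate f_{109,P'}(Q'+S)/f_{109,P'}(S) along the 6-step ladder.
f_P(D_Q)/f_Q(D_P) = 57517162235620 + 39927154862147*t + 59776526694917*t^2.
e_{109}(P,Q) = (57517162235620 + 39927154862147*t + 59776526694917*t^2)^{29} = 13150771964412 + 65473174511216*t + 85224825318799*t^2.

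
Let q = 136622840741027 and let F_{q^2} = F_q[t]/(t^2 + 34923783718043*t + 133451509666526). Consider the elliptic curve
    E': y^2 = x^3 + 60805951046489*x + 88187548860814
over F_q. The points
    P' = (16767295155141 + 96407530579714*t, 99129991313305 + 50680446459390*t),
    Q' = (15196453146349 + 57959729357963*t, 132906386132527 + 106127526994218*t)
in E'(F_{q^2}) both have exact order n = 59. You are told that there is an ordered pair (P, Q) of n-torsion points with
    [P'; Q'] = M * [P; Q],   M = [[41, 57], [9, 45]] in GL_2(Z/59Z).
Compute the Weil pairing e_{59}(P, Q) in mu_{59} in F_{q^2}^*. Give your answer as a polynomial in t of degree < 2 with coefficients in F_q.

Alternating bilinearity on E[59] (values in mu_{59} in F_{136622840741027^2}) gives e(P',Q') = e(P,Q)^det(M).
det(M) mod 59 = 34; its inverse in (Z/59)^* is 33 (check: 34*33 mod 59 = 1).
Miller loop for e_{59} over F_{136622840741027^2}: bits of 59 = 111011; 5 double steps + 4 add steps, l/v at each.
Result: e(P',Q') = 114217324762259 + 43347875248378*t.
Raise to 33: e(P,Q) = 11115240436792 + 83350693018913*t in mu_{59}.

11115240436792 + 83350693018913*t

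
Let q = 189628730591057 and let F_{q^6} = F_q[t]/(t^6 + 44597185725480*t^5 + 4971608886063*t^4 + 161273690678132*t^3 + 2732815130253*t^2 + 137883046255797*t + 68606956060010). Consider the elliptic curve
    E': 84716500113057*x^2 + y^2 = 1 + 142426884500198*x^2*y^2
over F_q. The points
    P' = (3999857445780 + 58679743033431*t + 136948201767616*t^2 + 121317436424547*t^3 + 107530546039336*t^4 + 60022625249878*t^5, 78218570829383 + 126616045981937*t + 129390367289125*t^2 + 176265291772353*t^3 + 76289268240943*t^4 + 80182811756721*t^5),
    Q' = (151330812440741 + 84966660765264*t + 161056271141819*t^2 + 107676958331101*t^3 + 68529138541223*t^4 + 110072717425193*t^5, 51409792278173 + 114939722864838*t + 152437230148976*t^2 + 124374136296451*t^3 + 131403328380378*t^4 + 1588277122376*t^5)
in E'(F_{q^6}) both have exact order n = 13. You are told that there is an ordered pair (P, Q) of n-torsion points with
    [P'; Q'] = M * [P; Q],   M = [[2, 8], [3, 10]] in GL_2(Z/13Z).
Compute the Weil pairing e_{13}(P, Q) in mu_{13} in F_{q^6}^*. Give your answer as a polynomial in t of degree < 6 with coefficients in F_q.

Since e_{13}(P,P)=e_{13}(Q,Q)=1 and e_{13}(Q,P)=e_{13}(P,Q)^{-1}, expanding e_{13}(2*P + 8*Q,3*P + 10*Q) leaves e(P,Q)^det(M).
Hence e(P,Q) = e(P',Q')^{3} where 3 = 9^{-1} mod 13.
Edwards->Montgomery: u=(1+y)/(1-y), v=u/x -> 6426463855444v^2=u^3+135953265209773u^2+u; then x_W=32979586550979u+6252442337033: y^2=x^3+13652314331756*x.
Build f_{13,P'} and f_{13,Q'} via the 4-bit ladder of 13=1101_2; evaluate at shifted divisors; quotient in F_{189628730591057^6}.
Miller gives e_{13}(P',Q') = 147155862683018 + 176114799568676*t + 34570115005576*t^2 + 99978029280143*t^3 + 162510955582985*t^4 + 160127161469834*t^5 in F_{189628730591057^6}.
(147155862683018 + 176114799568676*t + 34570115005576*t^2 + 99978029280143*t^3 + 162510955582985*t^4 + 160127161469834*t^5)^{3} mod (189628730591057,f) = 131411763470722 + 168806259736489*t + 17627043766491*t^2 + 137982426651403*t^3 + 94096984758623*t^4 + 122172548730113*t^5.

131411763470722 + 168806259736489*t + 17627043766491*t^2 + 137982426651403*t^3 + 94096984758623*t^4 + 122172548730113*t^5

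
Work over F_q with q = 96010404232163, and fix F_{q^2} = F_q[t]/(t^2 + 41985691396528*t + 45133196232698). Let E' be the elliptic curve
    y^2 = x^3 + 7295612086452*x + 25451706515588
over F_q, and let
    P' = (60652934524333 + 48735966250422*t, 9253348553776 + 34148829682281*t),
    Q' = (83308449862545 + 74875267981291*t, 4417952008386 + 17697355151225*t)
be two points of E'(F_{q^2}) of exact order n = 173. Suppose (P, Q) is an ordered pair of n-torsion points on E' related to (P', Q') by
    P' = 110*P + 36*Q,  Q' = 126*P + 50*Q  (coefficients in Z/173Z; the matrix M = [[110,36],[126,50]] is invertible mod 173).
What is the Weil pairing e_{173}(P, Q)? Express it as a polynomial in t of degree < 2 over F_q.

53045943847094 + 4933738750674*t

Under M = [[110,36],[126,50]] in GL_2(Z/173), e_{173}(P',Q') = e_{173}(P,Q)^(110*50-36*126 mod 173).
det M = 110*50 - 36*126 = 964 = 99 (mod 173); 99^{-1} = 7 (mod 173).
8-bit Miller (10101101) on E'/F_{96010404232163} with a'=7295612086452, b'=25451706515588: accumulate tangent/chord ratios at Q'+S and P'+S'.
Result: e(P',Q') = 20884595634615 + 75275781894367*t.
Thus e_{173}(P,Q) = 53045943847094 + 4933738750674*t.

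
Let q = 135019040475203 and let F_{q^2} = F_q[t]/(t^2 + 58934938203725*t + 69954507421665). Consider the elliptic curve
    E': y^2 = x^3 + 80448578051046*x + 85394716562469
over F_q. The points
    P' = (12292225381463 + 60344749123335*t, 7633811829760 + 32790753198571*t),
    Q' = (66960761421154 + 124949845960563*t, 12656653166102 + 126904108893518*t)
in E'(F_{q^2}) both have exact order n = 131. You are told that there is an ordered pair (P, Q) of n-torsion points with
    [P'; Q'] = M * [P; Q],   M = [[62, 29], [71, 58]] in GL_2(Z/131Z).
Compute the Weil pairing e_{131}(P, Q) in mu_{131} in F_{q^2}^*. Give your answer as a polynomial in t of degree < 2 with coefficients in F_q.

30787040161722 + 42742749684365*t

Under M = [[62,29],[71,58]] in GL_2(Z/131), e_{131}(P',Q') = e_{131}(P,Q)^(62*58-29*71 mod 131).
Inverting 96 mod 131: 116. Thus e_{131}(P,Q) = e(P',Q')^{116}.
Double-and-add over 10000011: 8-1 doublings, 3-1 additions; each step l_{T,T}/v_{2T} or l_{T,P'}/v at Q'+S for random S.
Result: e(P',Q') = 101898114494734 + 53843445080242*t.
e_{131}(P,Q) = (101898114494734 + 53843445080242*t)^{116} = 30787040161722 + 42742749684365*t.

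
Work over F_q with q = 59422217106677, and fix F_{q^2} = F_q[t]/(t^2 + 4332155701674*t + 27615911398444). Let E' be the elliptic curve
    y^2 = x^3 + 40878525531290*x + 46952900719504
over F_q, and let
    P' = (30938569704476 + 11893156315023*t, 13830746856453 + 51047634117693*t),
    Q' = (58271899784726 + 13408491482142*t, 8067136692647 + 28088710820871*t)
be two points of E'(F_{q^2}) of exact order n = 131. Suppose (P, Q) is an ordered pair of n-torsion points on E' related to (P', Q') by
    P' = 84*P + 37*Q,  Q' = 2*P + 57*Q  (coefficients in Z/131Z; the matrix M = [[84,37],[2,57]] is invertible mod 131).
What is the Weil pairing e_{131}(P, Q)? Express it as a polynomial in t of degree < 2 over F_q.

52893764360607 + 48665400630402*t

Alternating bilinearity on E[131] (values in mu_{131} in F_{59422217106677^2}) gives e(P',Q') = e(P,Q)^det(M).
84*57 - 37*2 = 4714; reduced mod 131: det = 129, inverse 65.
Build f_{131,P'} and f_{131,Q'} via the 8-bit ladder of 131=10000011_2; evaluate at shifted divisors; quotient in F_{59422217106677^2}.
Result: e(P',Q') = 18038763184725 + 37366977265069*t.
e_{131}(P,Q) = (18038763184725 + 37366977265069*t)^{65} = 52893764360607 + 48665400630402*t.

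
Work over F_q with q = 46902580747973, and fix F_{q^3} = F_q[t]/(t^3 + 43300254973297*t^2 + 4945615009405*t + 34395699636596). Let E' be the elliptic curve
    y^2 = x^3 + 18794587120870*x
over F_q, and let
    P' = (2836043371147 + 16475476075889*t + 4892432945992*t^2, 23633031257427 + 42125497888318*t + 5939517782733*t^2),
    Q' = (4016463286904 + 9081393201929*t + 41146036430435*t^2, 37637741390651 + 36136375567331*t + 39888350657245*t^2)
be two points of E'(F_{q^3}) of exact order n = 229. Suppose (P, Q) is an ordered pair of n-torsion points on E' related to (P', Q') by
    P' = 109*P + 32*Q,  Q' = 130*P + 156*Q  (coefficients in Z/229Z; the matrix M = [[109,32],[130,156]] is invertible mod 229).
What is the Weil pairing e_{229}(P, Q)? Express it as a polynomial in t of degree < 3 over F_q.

The 229-Weil pairing on E[229] over F_{46902580747973} is alternating-bilinear: e_{229}(P',Q') = e_{229}(P,Q)^det(M).
Inverting 20 mod 229: 126. Thus e_{229}(P,Q) = e(P',Q')^{126}.
n = 229 = (11100101)_2 (8 bits, wt 5); accumulate f_{229,P'}(Q'+S)/f_{229,P'}(S) along the 7-step ladder.
f_P(D_Q)/f_Q(D_P) = 30467516111395 + 11737353589372*t + 11758871855711*t^2.
e_{229}(P,Q) = (30467516111395 + 11737353589372*t + 11758871855711*t^2)^{126} = 38399276910264 + 3619308150866*t + 22007780513273*t^2.

38399276910264 + 3619308150866*t + 22007780513273*t^2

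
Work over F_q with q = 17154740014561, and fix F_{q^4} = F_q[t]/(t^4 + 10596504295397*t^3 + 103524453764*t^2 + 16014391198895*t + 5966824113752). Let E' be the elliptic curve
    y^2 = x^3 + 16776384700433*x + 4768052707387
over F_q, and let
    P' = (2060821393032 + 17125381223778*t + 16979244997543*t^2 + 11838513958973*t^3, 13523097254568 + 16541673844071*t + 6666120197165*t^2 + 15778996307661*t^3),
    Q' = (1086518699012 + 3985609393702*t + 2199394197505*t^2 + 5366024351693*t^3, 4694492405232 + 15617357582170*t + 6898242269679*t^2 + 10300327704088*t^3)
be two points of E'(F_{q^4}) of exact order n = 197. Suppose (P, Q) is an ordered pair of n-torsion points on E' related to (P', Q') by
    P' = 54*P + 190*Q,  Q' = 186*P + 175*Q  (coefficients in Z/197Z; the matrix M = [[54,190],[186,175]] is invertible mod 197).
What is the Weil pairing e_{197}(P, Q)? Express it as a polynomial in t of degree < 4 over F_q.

14297591182052 + 10642713220720*t + 5575746191495*t^2 + 8063675898883*t^3

e_{197}(aP+bQ,cP+dQ) = e_{197}(P,Q)^(ad-bc); with (a,b,c,d)=(54,190,186,175) this gives the det-197 law.
det M = 54*175 - 190*186 = -25890 = 114 (mod 197); 114^{-1} = 178 (mod 197).
Miller loop for e_{197} over F_{17154740014561^4}: bits of 197 = 11000101; 7 double steps + 3 add steps, l/v at each.
The quotient is 11671475561793 + 4302673618474*t + 2357525570525*t^2 + 11290797872982*t^3.
e_{197}(P,Q) = (11671475561793 + 4302673618474*t + 2357525570525*t^2 + 11290797872982*t^3)^{178} = 14297591182052 + 10642713220720*t + 5575746191495*t^2 + 8063675898883*t^3.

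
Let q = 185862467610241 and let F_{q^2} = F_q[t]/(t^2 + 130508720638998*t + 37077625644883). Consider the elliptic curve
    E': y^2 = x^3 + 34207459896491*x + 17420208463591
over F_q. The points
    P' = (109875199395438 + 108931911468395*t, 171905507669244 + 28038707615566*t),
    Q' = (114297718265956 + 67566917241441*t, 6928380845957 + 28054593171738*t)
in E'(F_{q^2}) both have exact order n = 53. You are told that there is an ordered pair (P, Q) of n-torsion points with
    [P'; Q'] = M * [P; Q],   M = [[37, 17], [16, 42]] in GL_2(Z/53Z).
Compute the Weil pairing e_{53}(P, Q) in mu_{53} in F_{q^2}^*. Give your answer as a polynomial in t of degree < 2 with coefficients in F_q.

Alternating bilinearity on E[53] (values in mu_{53} in F_{185862467610241^2}) gives e(P',Q') = e(P,Q)^det(M).
37*42 - 17*16 = 1282; reduced mod 53: det = 10, inverse 16.
Run Miller on y^2=x^3+34207459896491*x+17420208463591 over F_{185862467610241}: ladder 110101 (6 bits); e = f_P(D_Q)/f_Q(D_P).
Result: e(P',Q') = 77354263724459 + 184507124587986*t.
e_{53}(P,Q) = (77354263724459 + 184507124587986*t)^{16} = 31060961289841 + 13029305055032*t.

31060961289841 + 13029305055032*t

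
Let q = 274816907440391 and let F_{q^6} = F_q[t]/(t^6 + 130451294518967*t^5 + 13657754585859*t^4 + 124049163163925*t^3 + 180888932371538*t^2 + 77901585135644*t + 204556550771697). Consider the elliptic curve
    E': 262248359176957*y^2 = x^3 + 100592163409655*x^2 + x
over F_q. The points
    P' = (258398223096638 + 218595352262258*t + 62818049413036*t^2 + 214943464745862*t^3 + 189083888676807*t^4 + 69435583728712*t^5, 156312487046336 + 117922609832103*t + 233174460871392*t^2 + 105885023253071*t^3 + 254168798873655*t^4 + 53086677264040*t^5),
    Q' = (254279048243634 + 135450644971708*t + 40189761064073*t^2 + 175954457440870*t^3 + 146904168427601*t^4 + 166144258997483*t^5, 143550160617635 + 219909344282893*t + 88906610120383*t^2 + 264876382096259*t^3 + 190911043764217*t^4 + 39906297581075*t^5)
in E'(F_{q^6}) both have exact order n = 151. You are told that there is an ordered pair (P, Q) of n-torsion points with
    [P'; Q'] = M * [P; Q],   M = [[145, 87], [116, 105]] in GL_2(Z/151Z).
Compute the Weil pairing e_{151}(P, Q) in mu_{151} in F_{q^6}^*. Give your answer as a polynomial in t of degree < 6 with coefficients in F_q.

197288115700728 + 211720740862726*t + 99213918846356*t^2 + 203855574640725*t^3 + 148390150721382*t^4 + 102646201893569*t^5

The 151-Weil pairing on E[151] over F_{274816907440391} is alternating-bilinear: e_{151}(P',Q') = e_{151}(P,Q)^det(M).
Hence e(P,Q) = e(P',Q')^{150} where 150 = 150^{-1} mod 151.
Set x_W=76801921419173*u+157177845931526, y_W=76801921419173*v; then E': y_W^2=x_W^3+272074953974728*x_W+103439137881590.
Double-and-add over 10010111: 8-1 doublings, 5-1 additions; each step l_{T,T}/v_{2T} or l_{T,P'}/v at Q'+S for random S.
Miller gives e_{151}(P',Q') = 127542118279757 + 169170738714157*t + 125415897761590*t^2 + 115887834901083*t^3 + 122224051521419*t^4 + 43343632129565*t^5 in F_{274816907440391^6}.
Hence e(P,Q) = 197288115700728 + 211720740862726*t + 99213918846356*t^2 + 203855574640725*t^3 + 148390150721382*t^4 + 102646201893569*t^5 in F_{274816907440391^6}^*.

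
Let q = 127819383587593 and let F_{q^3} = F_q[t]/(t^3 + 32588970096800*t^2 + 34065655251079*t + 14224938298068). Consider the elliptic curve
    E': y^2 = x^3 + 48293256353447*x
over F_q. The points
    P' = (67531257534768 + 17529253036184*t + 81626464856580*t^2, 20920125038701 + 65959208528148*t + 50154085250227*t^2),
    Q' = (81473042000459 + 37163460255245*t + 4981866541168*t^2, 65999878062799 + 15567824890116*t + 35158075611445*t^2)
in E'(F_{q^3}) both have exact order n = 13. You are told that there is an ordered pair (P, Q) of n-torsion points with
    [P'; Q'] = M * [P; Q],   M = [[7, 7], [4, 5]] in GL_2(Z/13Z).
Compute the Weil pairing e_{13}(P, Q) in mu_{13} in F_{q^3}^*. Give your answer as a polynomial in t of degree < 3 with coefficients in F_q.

Alternating bilinearity on E[13] (values in mu_{13} in F_{127819383587593^3}) gives e(P',Q') = e(P,Q)^det(M).
det(M) mod 13 = 7; its inverse in (Z/13)^* is 2 (check: 7*2 mod 13 = 1).
Build f_{13,P'} and f_{13,Q'} via the 4-bit ladder of 13=1101_2; evaluate at shifted divisors; quotient in F_{127819383587593^3}.
Result: e(P',Q') = 116379013877829 + 11096752928809*t + 67843263638875*t^2.
e_{13}(P,Q) = (116379013877829 + 11096752928809*t + 67843263638875*t^2)^{2} = 104836122350918 + 109011792864793*t + 98707819651180*t^2.

104836122350918 + 109011792864793*t + 98707819651180*t^2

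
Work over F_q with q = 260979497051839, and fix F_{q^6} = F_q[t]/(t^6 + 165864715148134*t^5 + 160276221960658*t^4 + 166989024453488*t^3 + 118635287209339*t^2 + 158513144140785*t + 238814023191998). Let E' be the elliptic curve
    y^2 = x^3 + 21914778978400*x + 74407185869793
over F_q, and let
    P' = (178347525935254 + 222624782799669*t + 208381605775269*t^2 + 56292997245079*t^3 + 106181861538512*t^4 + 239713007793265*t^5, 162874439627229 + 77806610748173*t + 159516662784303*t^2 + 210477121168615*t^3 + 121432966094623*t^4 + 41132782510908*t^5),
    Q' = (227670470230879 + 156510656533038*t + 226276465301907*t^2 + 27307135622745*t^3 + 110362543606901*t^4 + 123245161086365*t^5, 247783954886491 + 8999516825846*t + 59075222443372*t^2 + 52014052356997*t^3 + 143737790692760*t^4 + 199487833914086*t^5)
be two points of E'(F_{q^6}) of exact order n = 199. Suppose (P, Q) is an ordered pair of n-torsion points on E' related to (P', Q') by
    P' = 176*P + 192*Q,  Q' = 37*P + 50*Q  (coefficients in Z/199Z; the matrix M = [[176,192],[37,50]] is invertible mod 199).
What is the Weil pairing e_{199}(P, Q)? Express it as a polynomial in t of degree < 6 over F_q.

The 199-Weil pairing on E[199] over F_{260979497051839} is alternating-bilinear: e_{199}(P',Q') = e_{199}(P,Q)^det(M).
det M = 176*50 - 192*37 = 1696 = 104 (mod 199); 104^{-1} = 155 (mod 199).
8-bit Miller (11000111) on E'/F_{260979497051839} with a'=21914778978400, b'=74407185869793: accumulate tangent/chord ratios at Q'+S and P'+S'.
f_P(D_Q)/f_Q(D_P) = 54992750617270 + 64992122822895*t + 172656272009312*t^2 + 136816718138349*t^3 + 201146692329334*t^4 + 62427047182897*t^5.
e_{199}(P,Q) = (54992750617270 + 64992122822895*t + 172656272009312*t^2 + 136816718138349*t^3 + 201146692329334*t^4 + 62427047182897*t^5)^{155} = 233657588411672 + 81104500652402*t + 127434845564872*t^2 + 150296941046661*t^3 + 166031721926097*t^4 + 71497796834982*t^5.

233657588411672 + 81104500652402*t + 127434845564872*t^2 + 150296941046661*t^3 + 166031721926097*t^4 + 71497796834982*t^5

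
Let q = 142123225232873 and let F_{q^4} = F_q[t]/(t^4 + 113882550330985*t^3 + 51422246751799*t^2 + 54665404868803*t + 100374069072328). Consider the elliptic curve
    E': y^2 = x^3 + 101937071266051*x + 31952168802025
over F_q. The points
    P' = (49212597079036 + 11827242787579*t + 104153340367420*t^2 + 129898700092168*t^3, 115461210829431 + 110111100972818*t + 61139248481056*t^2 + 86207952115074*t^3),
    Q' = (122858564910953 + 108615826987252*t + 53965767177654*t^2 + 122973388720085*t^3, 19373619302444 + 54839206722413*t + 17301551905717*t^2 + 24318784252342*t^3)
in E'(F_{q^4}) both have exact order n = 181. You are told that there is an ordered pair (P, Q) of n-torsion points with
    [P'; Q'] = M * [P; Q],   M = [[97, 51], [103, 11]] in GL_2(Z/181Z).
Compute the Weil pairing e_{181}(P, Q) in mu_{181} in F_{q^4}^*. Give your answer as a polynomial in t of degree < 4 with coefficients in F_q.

The 181-Weil pairing on E[181] over F_{142123225232873} is alternating-bilinear: e_{181}(P',Q') = e_{181}(P,Q)^det(M).
det(M) mod 181 = 158; its inverse in (Z/181)^* is 118 (check: 158*118 mod 181 = 1).
8-bit Miller (10110101) on E'/F_{142123225232873} with a'=101937071266051, b'=31952168802025: accumulate tangent/chord ratios at Q'+S and P'+S'.
Result: e(P',Q') = 11682850794105 + 68334534437859*t + 27996646541538*t^2 + 23764106600208*t^3.
(11682850794105 + 68334534437859*t + 27996646541538*t^2 + 23764106600208*t^3)^{118} mod (142123225232873,f) = 101938897816134 + 75129525416788*t + 37274938330412*t^2 + 121326237825348*t^3.

101938897816134 + 75129525416788*t + 37274938330412*t^2 + 121326237825348*t^3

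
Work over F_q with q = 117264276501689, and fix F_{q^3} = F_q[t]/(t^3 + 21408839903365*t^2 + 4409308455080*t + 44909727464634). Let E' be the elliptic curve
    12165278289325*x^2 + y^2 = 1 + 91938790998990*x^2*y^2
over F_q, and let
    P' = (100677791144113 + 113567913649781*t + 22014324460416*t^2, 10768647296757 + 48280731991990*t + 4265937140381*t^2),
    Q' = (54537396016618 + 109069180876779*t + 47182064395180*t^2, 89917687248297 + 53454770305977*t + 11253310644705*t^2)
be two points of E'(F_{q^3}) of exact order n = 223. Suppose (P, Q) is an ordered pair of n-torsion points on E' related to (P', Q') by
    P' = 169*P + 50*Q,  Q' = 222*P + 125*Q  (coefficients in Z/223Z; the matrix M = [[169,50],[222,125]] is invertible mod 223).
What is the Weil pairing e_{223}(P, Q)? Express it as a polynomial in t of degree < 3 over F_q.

Under M = [[169,50],[222,125]] in GL_2(Z/223), e_{223}(P',Q') = e_{223}(P,Q)^(169*125-50*222 mod 223).
169*125 - 50*222 = 10025; reduced mod 223: det = 213, inverse 156.
Edwards a_E,d_E -> Montgomery A=90245655144839,B=49302412383705 -> Weierstrass 18908445118625,81921977052366 via alpha=36894724298334,beta=9372690948006.
Double-and-add over 11011111: 8-1 doublings, 7-1 additions; each step l_{T,T}/v_{2T} or l_{T,P'}/v at Q'+S for random S.
The quotient is 68063927334520 + 33565625569134*t + 86453296696660*t^2.
Thus e_{223}(P,Q) = 75708466306174 + 79218768077196*t + 6812831823233*t^2.

75708466306174 + 79218768077196*t + 6812831823233*t^2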